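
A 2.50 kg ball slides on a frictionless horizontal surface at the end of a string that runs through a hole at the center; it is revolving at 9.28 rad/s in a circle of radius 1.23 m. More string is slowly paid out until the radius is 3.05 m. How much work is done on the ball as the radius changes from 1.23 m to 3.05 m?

W ≈ -136 J

The constraining force is radial, so m r² ω about the center is conserved.
ω₂ = ω₁ (r₁/r₂)² = (9.28)(1.23/3.05)² = 1.509 rad/s.
W = ΔKE = ½m(v₂² − v₁²) = -136.4 J.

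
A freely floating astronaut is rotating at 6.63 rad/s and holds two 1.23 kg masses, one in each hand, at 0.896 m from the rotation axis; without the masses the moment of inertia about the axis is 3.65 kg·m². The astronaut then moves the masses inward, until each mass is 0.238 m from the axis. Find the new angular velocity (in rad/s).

ω₂ ≈ 9.84 rad/s

With no external torque about the axis, L is conserved: I₁ω₁ = I₂ω₂.
I₁ = 3.65 + 2(1.23)(0.896)² = 5.625 kg·m²; I₂ = 3.65 + 2(1.23)(0.238)² = 3.789 kg·m².
ω₂ = I₁ω₁ / I₂ = (5.625)(6.63 rad/s) / (3.789) = 9.842 rad/s.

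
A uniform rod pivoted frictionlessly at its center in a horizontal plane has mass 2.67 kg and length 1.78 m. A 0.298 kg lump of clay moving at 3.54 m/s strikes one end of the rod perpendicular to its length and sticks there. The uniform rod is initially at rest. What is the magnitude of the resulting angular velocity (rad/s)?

|ω_f| ≈ 0.998 rad/s

About the pivot the impulsive forces during the collision are internal, so angular momentum about that axis is conserved.
I_p = (1/12)(2.67)(1.78)² = 0.7050 kg·m². Taking the sense of the lump of clay's angular momentum as positive, L_{lump} = m v R = (0.298)(3.54)(1.78/2) = 0.9389 kg·m²/s.
L_i = 0 + 0.9389 = 0.9389 kg·m²/s.
After sticking, I_f = I_p + m R² = 0.7050 + (0.298)(1.78/2)² = 0.9410 kg·m².
ω_f = L_i / I_f = 0.9389 / 0.9410 = 0.9977 rad/s.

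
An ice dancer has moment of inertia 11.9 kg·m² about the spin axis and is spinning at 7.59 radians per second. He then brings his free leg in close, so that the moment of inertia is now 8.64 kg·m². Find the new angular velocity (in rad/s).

ω₂ ≈ 10.5 rad/s

With no external torque about the axis, L is conserved: I₁ω₁ = I₂ω₂.
ω₂ = I₁ω₁ / I₂ = (11.90)(7.59 rad/s) / (8.640) = 10.45 rad/s.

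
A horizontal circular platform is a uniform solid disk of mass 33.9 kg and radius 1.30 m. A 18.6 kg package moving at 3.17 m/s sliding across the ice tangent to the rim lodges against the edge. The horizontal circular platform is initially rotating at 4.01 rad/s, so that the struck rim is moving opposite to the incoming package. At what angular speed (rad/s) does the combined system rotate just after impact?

About the central axle the impulsive forces during the collision are internal, so angular momentum about that axis is conserved.
I_p = ½(33.9)(1.30)² = 28.65 kg·m². Taking the sense of the package's angular momentum as positive, L_{package} = m v R = (18.6)(3.17)(1.30) = 76.65 kg·m²/s.
L_i = −I_p ω_p + m v R = −(28.65)(4.01) + 76.65 = -38.22 kg·m²/s.
After sticking, I_f = I_p + m R² = 28.65 + (18.6)(1.30)² = 60.08 kg·m².
ω_f = L_i / I_f = -38.22 / 60.08 = -0.6361 rad/s.

|ω_f| ≈ 0.636 rad/s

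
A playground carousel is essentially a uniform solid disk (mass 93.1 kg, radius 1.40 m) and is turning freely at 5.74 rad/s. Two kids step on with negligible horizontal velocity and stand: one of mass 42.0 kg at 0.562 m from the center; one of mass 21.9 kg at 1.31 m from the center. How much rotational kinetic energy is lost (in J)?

The added mass arrives with no angular momentum about the center, and any external torque about the center is negligible, so the system's angular momentum is conserved.
I_p = ½(93.1)(1.40)² = 91.24 kg·m².
Added inertia Σmr² = (42.0)(0.562)² + (21.9)(1.31)² = 50.85 kg·m²; I_f = 91.24 + 50.85 = 142.1 kg·m².
ω_f = I_p ω_i / I_f = (91.24)(5.74) / 142.1 = 3.686 rad/s.
KE_i = ½(91.24)(5.740 rad/s)² = 1503 J; KE_f = ½(142.1)(3.686)² = 965.1 J.

energy lost ≈ 538 J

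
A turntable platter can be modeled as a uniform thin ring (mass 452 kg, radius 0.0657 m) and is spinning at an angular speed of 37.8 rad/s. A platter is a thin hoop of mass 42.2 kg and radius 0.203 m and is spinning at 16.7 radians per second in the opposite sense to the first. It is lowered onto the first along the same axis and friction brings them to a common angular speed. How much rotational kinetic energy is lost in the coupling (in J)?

The coupling torques are internal; angular momentum about the shared axis is conserved.
Moments of inertia: I_A = (452)(0.0657)² = 1.951 kg·m²; I_B = (42.2)(0.203)² = 1.739 kg·m².
Taking A's sense as positive: L = (1.951)(37.8) − (1.739)(16.7) = 44.71 kg·m²·rad/s.
Combined I = 1.951 + 1.739 = 3.690 kg·m².
ω_f = L / I = 44.71 / 3.690 = 12.12 rad/s.
KE_i = ½ΣIω² = 1636 J; KE_f = ½(3.690)(12.12)² = 270.8 J.

ΔKE lost ≈ 1370 J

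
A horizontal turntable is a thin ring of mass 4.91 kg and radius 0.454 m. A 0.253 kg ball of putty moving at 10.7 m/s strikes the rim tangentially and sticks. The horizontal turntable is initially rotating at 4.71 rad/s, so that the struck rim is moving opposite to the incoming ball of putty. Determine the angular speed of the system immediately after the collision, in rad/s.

About the axle the impulsive forces during the collision are internal, so angular momentum about that axis is conserved.
I_p = (4.91)(0.454)² = 1.012 kg·m². Taking the sense of the ball of putty's angular momentum as positive, L_{ball} = m v R = (0.253)(10.7)(0.454) = 1.229 kg·m²/s.
L_i = −I_p ω_p + m v R = −(1.012)(4.71) + 1.229 = -3.538 kg·m²/s.
After sticking, I_f = I_p + m R² = 1.012 + (0.253)(0.454)² = 1.064 kg·m².
ω_f = L_i / I_f = -3.538 / 1.064 = -3.324 rad/s.

|ω_f| ≈ 3.32 rad/s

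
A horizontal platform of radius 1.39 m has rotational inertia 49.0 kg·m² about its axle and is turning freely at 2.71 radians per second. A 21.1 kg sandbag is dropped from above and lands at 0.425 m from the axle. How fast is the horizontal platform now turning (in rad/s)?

No external torque acts about the axle; L_before = L_after.
Added inertia Σmr² = (21.1)(0.425)² = 3.811 kg·m²; I_f = 49.00 + 3.811 = 52.81 kg·m².
ω_f = I_p ω_i / I_f = (49.00)(2.71) / 52.81 = 2.514 rad/s.

ω_f ≈ 2.51 rad/s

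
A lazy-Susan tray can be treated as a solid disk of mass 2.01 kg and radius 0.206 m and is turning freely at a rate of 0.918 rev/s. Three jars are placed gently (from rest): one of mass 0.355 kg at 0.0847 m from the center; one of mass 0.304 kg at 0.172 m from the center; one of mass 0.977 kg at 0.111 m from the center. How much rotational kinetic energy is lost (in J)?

No external torque acts about the center; L_before = L_after.
I_p = ½(2.01)(0.206)² = 0.04265 kg·m².
Added inertia Σmr² = (0.355)(0.0847)² + (0.304)(0.172)² + (0.977)(0.111)² = 0.02358 kg·m²; I_f = 0.04265 + 0.02358 = 0.06623 kg·m².
ω_f = I_p ω_i / I_f = (0.04265)(0.918) / 0.06623 = 0.5912 rev/s.
KE_i = ½(0.04265)(5.768 rad/s)² = 0.7094 J; KE_f = ½(0.06623)(3.714)² = 0.4569 J.

energy lost ≈ 0.253 J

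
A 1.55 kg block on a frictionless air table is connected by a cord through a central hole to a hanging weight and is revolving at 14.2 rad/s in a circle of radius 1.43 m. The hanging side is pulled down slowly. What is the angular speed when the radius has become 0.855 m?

No torque about the axis ⇒ m r₁² ω₁ = m r₂² ω₂.
ω₂ = ω₁ (r₁/r₂)² = (14.2)(1.43/0.855)² = 39.72 rad/s.

ω₂ ≈ 39.7 rad/s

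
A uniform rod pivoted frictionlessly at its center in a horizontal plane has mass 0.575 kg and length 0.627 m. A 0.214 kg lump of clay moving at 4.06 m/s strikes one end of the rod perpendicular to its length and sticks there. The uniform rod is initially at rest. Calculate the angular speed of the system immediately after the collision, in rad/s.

About the pivot the impulsive forces during the collision are internal, so angular momentum about that axis is conserved.
I_p = (1/12)(0.575)(0.627)² = 0.01884 kg·m². Taking the sense of the lump of clay's angular momentum as positive, L_{lump} = m v R = (0.214)(4.06)(0.627/2) = 0.2724 kg·m²/s.
L_i = 0 + 0.2724 = 0.2724 kg·m²/s.
After sticking, I_f = I_p + m R² = 0.01884 + (0.214)(0.627/2)² = 0.03987 kg·m².
ω_f = L_i / I_f = 0.2724 / 0.03987 = 6.832 rad/s.

|ω_f| ≈ 6.83 rad/s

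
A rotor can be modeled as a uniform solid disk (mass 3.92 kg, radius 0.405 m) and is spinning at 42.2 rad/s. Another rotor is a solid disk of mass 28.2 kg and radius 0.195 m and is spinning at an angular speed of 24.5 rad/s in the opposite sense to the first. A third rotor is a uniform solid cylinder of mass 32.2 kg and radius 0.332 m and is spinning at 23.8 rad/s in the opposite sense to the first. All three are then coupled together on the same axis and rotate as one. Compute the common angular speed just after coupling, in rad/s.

|ω_f| ≈ 15.9 rad/s

No external torque acts about the common axis, so total angular momentum is conserved.
Moments of inertia: I_A = ½(3.92)(0.405)² = 0.3215 kg·m²; I_B = ½(28.2)(0.195)² = 0.5362 kg·m²; I_C = ½(32.2)(0.332)² = 1.775 kg·m².
Taking A's sense as positive: L = (0.3215)(42.2) − (0.5362)(24.5) − (1.775)(23.8) = -41.80 kg·m²·rad/s.
Combined I = 0.3215 + 0.5362 + 1.775 = 2.632 kg·m².
ω_f = L / I = -41.80 / 2.632 = -15.88 rad/s.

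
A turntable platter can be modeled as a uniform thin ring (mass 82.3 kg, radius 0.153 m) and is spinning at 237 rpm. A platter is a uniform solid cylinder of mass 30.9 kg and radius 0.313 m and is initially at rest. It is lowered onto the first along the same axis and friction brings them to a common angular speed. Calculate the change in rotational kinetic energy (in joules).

ΔKE ≈ -261 J

No external torque acts about the common axis, so total angular momentum is conserved.
Moments of inertia: I_A = (82.3)(0.153)² = 1.927 kg·m²; I_B = ½(30.9)(0.313)² = 1.514 kg·m².
Taking A's sense as positive: L = (1.927)(237) = 456.6 kg·m²·rpm.
Combined I = 1.927 + 1.514 = 3.440 kg·m².
ω_f = L / I = 456.6 / 3.440 = 132.7 rpm.
KE_i = ½ΣIω² = 593.3 J; KE_f = ½(3.440)(13.90)² = 332.3 J.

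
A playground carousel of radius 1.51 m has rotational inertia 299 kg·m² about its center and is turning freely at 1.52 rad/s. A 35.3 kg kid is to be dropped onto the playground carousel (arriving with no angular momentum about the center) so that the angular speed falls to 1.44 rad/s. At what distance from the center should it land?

No external torque acts about the center; L_before = L_after.
I_p ω_i = (I_p + m r²) ω_f ⇒ m r² = I_p(ω_i/ω_f − 1) = 299.0(1.52/1.44 − 1) = 16.61 kg·m².
r = √(16.61/35.3) = 0.6860 m.

r ≈ 0.686 m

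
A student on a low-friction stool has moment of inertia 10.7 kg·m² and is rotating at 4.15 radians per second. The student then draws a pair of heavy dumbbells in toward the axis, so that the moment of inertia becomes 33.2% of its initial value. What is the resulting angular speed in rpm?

ω₂ ≈ 119 rpm

Angular momentum about the spin axis is conserved since the torque about it is zero.
I₂ = 0.332 × 10.7 = 3.552 kg·m².
ω₂ = I₁ω₁ / I₂ = (10.70)(4.15 rad/s) / (3.552) = 12.50 rad/s = 119.4 rpm.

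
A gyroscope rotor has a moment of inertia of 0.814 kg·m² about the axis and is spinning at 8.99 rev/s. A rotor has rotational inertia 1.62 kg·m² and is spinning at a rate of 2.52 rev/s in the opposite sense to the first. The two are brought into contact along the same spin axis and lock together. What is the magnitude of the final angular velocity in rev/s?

No external torque acts about the common axis, so total angular momentum is conserved.
Taking A's sense as positive: L = (0.8140)(8.99) − (1.620)(2.52) = 3.235 kg·m²·rev/s.
Combined I = 0.8140 + 1.620 = 2.434 kg·m².
ω_f = L / I = 3.235 / 2.434 = 1.329 rev/s.

|ω_f| ≈ 1.33 rev/s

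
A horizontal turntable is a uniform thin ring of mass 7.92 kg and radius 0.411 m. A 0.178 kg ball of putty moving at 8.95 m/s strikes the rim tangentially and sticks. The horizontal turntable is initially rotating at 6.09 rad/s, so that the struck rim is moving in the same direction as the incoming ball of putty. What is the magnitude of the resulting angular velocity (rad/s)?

|ω_f| ≈ 6.43 rad/s

About the axle the impulsive forces during the collision are internal, so angular momentum about that axis is conserved.
I_p = (7.92)(0.411)² = 1.338 kg·m². Taking the sense of the ball of putty's angular momentum as positive, L_{ball} = m v R = (0.178)(8.95)(0.411) = 0.6548 kg·m²/s.
L_i = +I_p ω_p + m v R = +(1.338)(6.09) + 0.6548 = 8.802 kg·m²/s.
After sticking, I_f = I_p + m R² = 1.338 + (0.178)(0.411)² = 1.368 kg·m².
ω_f = L_i / I_f = 8.802 / 1.368 = 6.435 rad/s.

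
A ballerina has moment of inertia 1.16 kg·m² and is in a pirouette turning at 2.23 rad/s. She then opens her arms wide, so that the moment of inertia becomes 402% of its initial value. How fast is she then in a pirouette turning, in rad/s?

ω₂ ≈ 0.555 rad/s

No external torque acts about the spin axis, so angular momentum is conserved.
I₂ = 4.02 × 1.16 = 4.663 kg·m².
ω₂ = I₁ω₁ / I₂ = (1.160)(2.23 rad/s) / (4.663) = 0.5547 rad/s.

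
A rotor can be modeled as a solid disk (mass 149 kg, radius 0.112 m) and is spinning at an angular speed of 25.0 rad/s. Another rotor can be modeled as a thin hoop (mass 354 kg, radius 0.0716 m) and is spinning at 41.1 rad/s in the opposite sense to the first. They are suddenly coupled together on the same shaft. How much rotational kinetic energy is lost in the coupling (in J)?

No external torque acts about the common axis, so total angular momentum is conserved.
Moments of inertia: I_A = ½(149)(0.112)² = 0.9345 kg·m²; I_B = (354)(0.0716)² = 1.815 kg·m².
Taking A's sense as positive: L = (0.9345)(25.0) − (1.815)(41.1) = -51.23 kg·m²·rad/s.
Combined I = 0.9345 + 1.815 = 2.749 kg·m².
ω_f = L / I = -51.23 / 2.749 = -18.63 rad/s.
KE_i = ½ΣIω² = 1825 J; KE_f = ½(2.749)(18.63)² = 477.2 J.

ΔKE lost ≈ 1350 J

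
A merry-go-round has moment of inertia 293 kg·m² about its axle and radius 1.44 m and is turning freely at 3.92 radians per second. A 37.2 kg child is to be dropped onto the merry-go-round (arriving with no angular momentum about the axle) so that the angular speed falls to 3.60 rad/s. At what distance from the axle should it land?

No external torque acts about the axle; L_before = L_after.
I_p ω_i = (I_p + m r²) ω_f ⇒ m r² = I_p(ω_i/ω_f − 1) = 293.0(3.92/3.60 − 1) = 26.04 kg·m².
r = √(26.04/37.2) = 0.8367 m.

r ≈ 0.837 m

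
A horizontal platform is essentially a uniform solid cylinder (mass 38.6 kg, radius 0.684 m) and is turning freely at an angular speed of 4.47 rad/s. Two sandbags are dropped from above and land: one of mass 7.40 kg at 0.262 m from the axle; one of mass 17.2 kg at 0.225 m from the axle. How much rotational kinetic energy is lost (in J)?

The added mass arrives with no angular momentum about the axle, and any external torque about the axle is negligible, so the system's angular momentum is conserved.
I_p = ½(38.6)(0.684)² = 9.030 kg·m².
Added inertia Σmr² = (7.40)(0.262)² + (17.2)(0.225)² = 1.379 kg·m²; I_f = 9.030 + 1.379 = 10.41 kg·m².
ω_f = I_p ω_i / I_f = (9.030)(4.47) / 10.41 = 3.878 rad/s.
KE_i = ½(9.030)(4.470 rad/s)² = 90.21 J; KE_f = ½(10.41)(3.878)² = 78.26 J.

energy lost ≈ 11.9 J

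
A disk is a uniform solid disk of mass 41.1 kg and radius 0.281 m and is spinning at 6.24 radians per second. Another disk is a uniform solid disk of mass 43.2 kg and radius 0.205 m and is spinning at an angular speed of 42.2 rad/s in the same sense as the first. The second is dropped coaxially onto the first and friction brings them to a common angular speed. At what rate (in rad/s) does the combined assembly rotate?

|ω_f| ≈ 19.1 rad/s

No external torque acts about the common axis, so total angular momentum is conserved.
Moments of inertia: I_A = ½(41.1)(0.281)² = 1.623 kg·m²; I_B = ½(43.2)(0.205)² = 0.9077 kg·m².
Taking A's sense as positive: L = (1.623)(6.24) + (0.9077)(42.2) = 48.43 kg·m²·rad/s.
Combined I = 1.623 + 0.9077 = 2.530 kg·m².
ω_f = L / I = 48.43 / 2.530 = 19.14 rad/s.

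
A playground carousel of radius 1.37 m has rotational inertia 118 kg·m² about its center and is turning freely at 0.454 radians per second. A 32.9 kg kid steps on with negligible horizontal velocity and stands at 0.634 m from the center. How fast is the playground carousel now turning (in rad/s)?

ω_f ≈ 0.408 rad/s

The added mass arrives with no angular momentum about the center, and any external torque about the center is negligible, so the system's angular momentum is conserved.
Added inertia Σmr² = (32.9)(0.634)² = 13.22 kg·m²; I_f = 118.0 + 13.22 = 131.2 kg·m².
ω_f = I_p ω_i / I_f = (118.0)(0.454) / 131.2 = 0.4082 rad/s.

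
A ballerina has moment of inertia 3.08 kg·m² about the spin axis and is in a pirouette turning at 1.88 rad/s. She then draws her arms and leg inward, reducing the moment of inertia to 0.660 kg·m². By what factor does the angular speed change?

Angular momentum about the spin axis is conserved since the torque about it is zero.
ω₂/ω₁ = I₁/I₂ = 3.080 / 0.6600 = 4.667.

ω₂/ω₁ ≈ 4.67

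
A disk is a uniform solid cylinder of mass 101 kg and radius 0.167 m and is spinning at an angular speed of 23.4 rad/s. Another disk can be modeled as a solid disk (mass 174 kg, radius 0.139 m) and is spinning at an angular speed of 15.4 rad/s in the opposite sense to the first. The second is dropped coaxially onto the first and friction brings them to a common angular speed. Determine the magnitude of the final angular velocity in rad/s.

|ω_f| ≈ 2.29 rad/s

No external torque acts about the common axis, so total angular momentum is conserved.
Moments of inertia: I_A = ½(101)(0.167)² = 1.408 kg·m²; I_B = ½(174)(0.139)² = 1.681 kg·m².
Taking A's sense as positive: L = (1.408)(23.4) − (1.681)(15.4) = 7.070 kg·m²·rad/s.
Combined I = 1.408 + 1.681 = 3.089 kg·m².
ω_f = L / I = 7.070 / 3.089 = 2.289 rad/s.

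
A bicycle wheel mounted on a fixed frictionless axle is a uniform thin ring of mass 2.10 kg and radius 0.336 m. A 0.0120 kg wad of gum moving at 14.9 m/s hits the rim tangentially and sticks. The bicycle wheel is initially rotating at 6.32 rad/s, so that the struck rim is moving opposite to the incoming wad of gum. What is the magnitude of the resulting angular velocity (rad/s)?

About the axle the impulsive forces during the collision are internal, so angular momentum about that axis is conserved.
I_p = (2.10)(0.336)² = 0.2371 kg·m². Taking the sense of the wad of gum's angular momentum as positive, L_{wad} = m v R = (0.0120)(14.9)(0.336) = 0.06008 kg·m²/s.
L_i = −I_p ω_p + m v R = −(0.2371)(6.32) + 0.06008 = -1.438 kg·m²/s.
After sticking, I_f = I_p + m R² = 0.2371 + (0.0120)(0.336)² = 0.2384 kg·m².
ω_f = L_i / I_f = -1.438 / 0.2384 = -6.032 rad/s.

|ω_f| ≈ 6.03 rad/s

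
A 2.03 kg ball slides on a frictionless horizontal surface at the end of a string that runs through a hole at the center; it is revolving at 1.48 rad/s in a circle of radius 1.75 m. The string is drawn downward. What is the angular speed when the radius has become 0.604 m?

The constraining force is radial, so m r² ω about the center is conserved.
ω₂ = ω₁ (r₁/r₂)² = (1.48)(1.75/0.604)² = 12.42 rad/s.

ω₂ ≈ 12.4 rad/s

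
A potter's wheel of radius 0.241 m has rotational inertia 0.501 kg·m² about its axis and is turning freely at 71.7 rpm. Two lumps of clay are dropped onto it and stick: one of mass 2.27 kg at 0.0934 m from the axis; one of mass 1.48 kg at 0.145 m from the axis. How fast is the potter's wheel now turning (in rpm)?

No external torque acts about the axis; L_before = L_after.
Added inertia Σmr² = (2.27)(0.0934)² + (1.48)(0.145)² = 0.05092 kg·m²; I_f = 0.5010 + 0.05092 = 0.5519 kg·m².
ω_f = I_p ω_i / I_f = (0.5010)(71.7) / 0.5519 = 65.09 rpm.

ω_f ≈ 65.1 rpm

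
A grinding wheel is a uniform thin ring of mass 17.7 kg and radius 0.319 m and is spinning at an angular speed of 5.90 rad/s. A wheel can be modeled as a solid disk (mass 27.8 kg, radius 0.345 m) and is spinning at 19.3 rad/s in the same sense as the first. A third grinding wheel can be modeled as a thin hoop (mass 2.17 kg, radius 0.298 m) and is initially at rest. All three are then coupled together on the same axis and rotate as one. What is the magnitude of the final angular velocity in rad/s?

|ω_f| ≈ 11.7 rad/s

No external torque acts about the common axis, so total angular momentum is conserved.
Moments of inertia: I_A = (17.7)(0.319)² = 1.801 kg·m²; I_B = ½(27.8)(0.345)² = 1.654 kg·m²; I_C = (2.17)(0.298)² = 0.1927 kg·m².
Taking A's sense as positive: L = (1.801)(5.90) + (1.654)(19.3) = 42.56 kg·m²·rad/s.
Combined I = 1.801 + 1.654 + 0.1927 = 3.648 kg·m².
ω_f = L / I = 42.56 / 3.648 = 11.67 rad/s.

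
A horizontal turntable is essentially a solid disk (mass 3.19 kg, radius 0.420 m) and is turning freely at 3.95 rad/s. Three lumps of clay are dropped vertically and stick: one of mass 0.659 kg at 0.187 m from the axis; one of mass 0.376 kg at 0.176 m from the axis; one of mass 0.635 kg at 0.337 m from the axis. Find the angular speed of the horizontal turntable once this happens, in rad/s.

ω_f ≈ 2.86 rad/s

No external torque acts about the axis; L_before = L_after.
I_p = ½(3.19)(0.420)² = 0.2814 kg·m².
Added inertia Σmr² = (0.659)(0.187)² + (0.376)(0.176)² + (0.635)(0.337)² = 0.1068 kg·m²; I_f = 0.2814 + 0.1068 = 0.3882 kg·m².
ω_f = I_p ω_i / I_f = (0.2814)(3.95) / 0.3882 = 2.863 rad/s.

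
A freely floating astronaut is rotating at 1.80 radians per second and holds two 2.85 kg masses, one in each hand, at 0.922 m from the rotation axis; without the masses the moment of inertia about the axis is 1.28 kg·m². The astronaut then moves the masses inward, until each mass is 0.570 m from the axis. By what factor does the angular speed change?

ω₂/ω₁ ≈ 1.96

With no external torque about the axis, L is conserved: I₁ω₁ = I₂ω₂.
I₁ = 1.28 + 2(2.85)(0.922)² = 6.125 kg·m²; I₂ = 1.28 + 2(2.85)(0.570)² = 3.132 kg·m².
ω₂/ω₁ = I₁/I₂ = 6.125 / 3.132 = 1.956.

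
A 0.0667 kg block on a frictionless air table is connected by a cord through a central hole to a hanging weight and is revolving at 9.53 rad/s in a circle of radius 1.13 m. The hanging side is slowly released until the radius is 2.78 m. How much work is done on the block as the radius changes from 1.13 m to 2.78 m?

W ≈ -3.23 J

No torque about the axis ⇒ m r₁² ω₁ = m r₂² ω₂.
ω₂ = ω₁ (r₁/r₂)² = (9.53)(1.13/2.78)² = 1.575 rad/s.
W = ΔKE = ½m(v₂² − v₁²) = -3.229 J.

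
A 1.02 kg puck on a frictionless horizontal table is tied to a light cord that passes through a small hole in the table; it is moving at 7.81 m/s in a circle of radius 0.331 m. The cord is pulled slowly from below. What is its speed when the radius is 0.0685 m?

v₂ ≈ 37.7 m/s

The only horizontal force on the mass is along the cord (radial), so it exerts no torque about the hole and angular momentum m v r is conserved.
v₂ = v₁ r₁ / r₂ = (7.81)(0.331) / (0.0685) = 37.74 m/s.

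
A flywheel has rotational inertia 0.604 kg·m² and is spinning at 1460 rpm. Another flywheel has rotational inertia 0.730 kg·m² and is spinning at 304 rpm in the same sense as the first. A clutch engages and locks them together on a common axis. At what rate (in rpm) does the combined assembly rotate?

The coupling torques are internal; angular momentum about the shared axis is conserved.
Taking A's sense as positive: L = (0.6040)(1460) + (0.7300)(304) = 1104 kg·m²·rpm.
Combined I = 0.6040 + 0.7300 = 1.334 kg·m².
ω_f = L / I = 1104 / 1.334 = 827.4 rpm.

|ω_f| ≈ 827 rpm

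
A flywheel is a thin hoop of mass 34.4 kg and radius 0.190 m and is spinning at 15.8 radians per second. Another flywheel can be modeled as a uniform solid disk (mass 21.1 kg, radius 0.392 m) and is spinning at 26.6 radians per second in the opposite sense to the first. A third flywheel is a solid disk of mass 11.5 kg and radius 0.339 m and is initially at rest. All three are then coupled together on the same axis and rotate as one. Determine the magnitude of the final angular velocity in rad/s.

No external torque acts about the common axis, so total angular momentum is conserved.
Moments of inertia: I_A = (34.4)(0.190)² = 1.242 kg·m²; I_B = ½(21.1)(0.392)² = 1.621 kg·m²; I_C = ½(11.5)(0.339)² = 0.6608 kg·m².
Taking A's sense as positive: L = (1.242)(15.8) − (1.621)(26.6) = -23.50 kg·m²·rad/s.
Combined I = 1.242 + 1.621 + 0.6608 = 3.524 kg·m².
ω_f = L / I = -23.50 / 3.524 = -6.669 rad/s.

|ω_f| ≈ 6.67 rad/s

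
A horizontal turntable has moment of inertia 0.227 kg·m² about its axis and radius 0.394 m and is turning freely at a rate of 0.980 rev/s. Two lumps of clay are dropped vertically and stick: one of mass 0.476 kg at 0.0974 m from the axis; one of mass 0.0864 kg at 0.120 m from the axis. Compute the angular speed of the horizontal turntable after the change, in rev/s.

ω_f ≈ 0.956 rev/s

The added mass arrives with no angular momentum about the axis, and any external torque about the axis is negligible, so the system's angular momentum is conserved.
Added inertia Σmr² = (0.476)(0.0974)² + (0.0864)(0.120)² = 0.005760 kg·m²; I_f = 0.2270 + 0.005760 = 0.2328 kg·m².
ω_f = I_p ω_i / I_f = (0.2270)(0.980) / 0.2328 = 0.9557 rev/s.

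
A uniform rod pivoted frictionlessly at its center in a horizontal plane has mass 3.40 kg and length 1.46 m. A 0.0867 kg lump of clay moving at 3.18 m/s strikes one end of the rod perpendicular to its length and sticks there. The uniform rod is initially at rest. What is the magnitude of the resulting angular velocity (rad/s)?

|ω_f| ≈ 0.310 rad/s

About the pivot the impulsive forces during the collision are internal, so angular momentum about that axis is conserved.
I_p = (1/12)(3.40)(1.46)² = 0.6040 kg·m². Taking the sense of the lump of clay's angular momentum as positive, L_{lump} = m v R = (0.0867)(3.18)(1.46/2) = 0.2013 kg·m²/s.
L_i = 0 + 0.2013 = 0.2013 kg·m²/s.
After sticking, I_f = I_p + m R² = 0.6040 + (0.0867)(1.46/2)² = 0.6502 kg·m².
ω_f = L_i / I_f = 0.2013 / 0.6502 = 0.3096 rad/s.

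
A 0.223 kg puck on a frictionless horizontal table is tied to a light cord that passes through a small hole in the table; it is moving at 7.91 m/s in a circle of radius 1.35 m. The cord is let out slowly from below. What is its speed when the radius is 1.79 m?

v₂ ≈ 5.97 m/s

The only horizontal force on the mass is along the cord (radial), so it exerts no torque about the hole and angular momentum m v r is conserved.
v₂ = v₁ r₁ / r₂ = (7.91)(1.35) / (1.79) = 5.966 m/s.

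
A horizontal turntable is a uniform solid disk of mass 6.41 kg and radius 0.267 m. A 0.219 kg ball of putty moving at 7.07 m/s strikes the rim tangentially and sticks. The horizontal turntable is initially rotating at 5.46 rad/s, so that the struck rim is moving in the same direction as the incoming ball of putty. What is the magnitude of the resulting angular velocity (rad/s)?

The axle reaction passes through the axle and exerts no torque about it; angular momentum about the axle is conserved through the impact.
I_p = ½(6.41)(0.267)² = 0.2285 kg·m². Taking the sense of the ball of putty's angular momentum as positive, L_{ball} = m v R = (0.219)(7.07)(0.267) = 0.4134 kg·m²/s.
L_i = +I_p ω_p + m v R = +(0.2285)(5.46) + 0.4134 = 1.661 kg·m²/s.
After sticking, I_f = I_p + m R² = 0.2285 + (0.219)(0.267)² = 0.2441 kg·m².
ω_f = L_i / I_f = 1.661 / 0.2441 = 6.804 rad/s.

|ω_f| ≈ 6.80 rad/s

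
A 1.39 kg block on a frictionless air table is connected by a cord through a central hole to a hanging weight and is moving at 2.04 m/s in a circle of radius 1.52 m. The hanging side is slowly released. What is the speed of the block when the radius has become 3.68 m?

The only horizontal force on the mass is along the cord (radial), so it exerts no torque about the hole and angular momentum m v r is conserved.
v₂ = v₁ r₁ / r₂ = (2.04)(1.52) / (3.68) = 0.8426 m/s.

v₂ ≈ 0.843 m/s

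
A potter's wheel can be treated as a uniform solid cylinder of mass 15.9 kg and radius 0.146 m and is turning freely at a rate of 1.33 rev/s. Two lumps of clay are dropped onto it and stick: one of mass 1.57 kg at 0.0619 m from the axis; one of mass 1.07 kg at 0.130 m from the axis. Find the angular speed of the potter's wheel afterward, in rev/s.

No external torque acts about the axis; L_before = L_after.
I_p = ½(15.9)(0.146)² = 0.1695 kg·m².
Added inertia Σmr² = (1.57)(0.0619)² + (1.07)(0.130)² = 0.02410 kg·m²; I_f = 0.1695 + 0.02410 = 0.1936 kg·m².
ω_f = I_p ω_i / I_f = (0.1695)(1.33) / 0.1936 = 1.164 rev/s.

ω_f ≈ 1.16 rev/s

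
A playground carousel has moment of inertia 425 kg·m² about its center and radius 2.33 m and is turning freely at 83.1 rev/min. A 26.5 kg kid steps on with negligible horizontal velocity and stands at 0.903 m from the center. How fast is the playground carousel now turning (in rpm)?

ω_f ≈ 79.1 rpm

The added mass arrives with no angular momentum about the center, and any external torque about the center is negligible, so the system's angular momentum is conserved.
Added inertia Σmr² = (26.5)(0.903)² = 21.61 kg·m²; I_f = 425.0 + 21.61 = 446.6 kg·m².
ω_f = I_p ω_i / I_f = (425.0)(83.1) / 446.6 = 79.08 rpm.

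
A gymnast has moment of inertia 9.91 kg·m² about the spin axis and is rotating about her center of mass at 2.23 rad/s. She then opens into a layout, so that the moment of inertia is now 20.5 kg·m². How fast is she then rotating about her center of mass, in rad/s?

No external torque acts about the spin axis, so angular momentum is conserved.
ω₂ = I₁ω₁ / I₂ = (9.910)(2.23 rad/s) / (20.50) = 1.078 rad/s.

ω₂ ≈ 1.08 rad/s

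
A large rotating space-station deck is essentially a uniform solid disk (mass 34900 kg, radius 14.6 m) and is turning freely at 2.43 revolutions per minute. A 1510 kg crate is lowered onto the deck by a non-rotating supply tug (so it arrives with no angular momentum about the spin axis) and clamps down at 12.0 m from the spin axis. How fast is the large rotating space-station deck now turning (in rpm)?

The added mass arrives with no angular momentum about the spin axis, and any external torque about the spin axis is negligible, so the system's angular momentum is conserved.
I_p = ½(34900)(14.6)² = 3.720e+06 kg·m².
Added inertia Σmr² = (1510)(12.0)² = 2.174e+05 kg·m²; I_f = 3.720e+06 + 2.174e+05 = 3.937e+06 kg·m².
ω_f = I_p ω_i / I_f = (3.720e+06)(2.43) / 3.937e+06 = 2.296 rpm.

ω_f ≈ 2.30 rpm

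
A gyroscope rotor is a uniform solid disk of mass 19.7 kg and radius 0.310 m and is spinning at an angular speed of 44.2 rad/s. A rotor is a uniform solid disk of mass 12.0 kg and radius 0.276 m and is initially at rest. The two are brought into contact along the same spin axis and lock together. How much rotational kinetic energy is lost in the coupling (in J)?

The coupling torques are internal; angular momentum about the shared axis is conserved.
Moments of inertia: I_A = ½(19.7)(0.310)² = 0.9466 kg·m²; I_B = ½(12.0)(0.276)² = 0.4571 kg·m².
Taking A's sense as positive: L = (0.9466)(44.2) = 41.84 kg·m²·rad/s.
Combined I = 0.9466 + 0.4571 = 1.404 kg·m².
ω_f = L / I = 41.84 / 1.404 = 29.81 rad/s.
KE_i = ½ΣIω² = 924.6 J; KE_f = ½(1.404)(29.81)² = 623.6 J.

ΔKE lost ≈ 301 J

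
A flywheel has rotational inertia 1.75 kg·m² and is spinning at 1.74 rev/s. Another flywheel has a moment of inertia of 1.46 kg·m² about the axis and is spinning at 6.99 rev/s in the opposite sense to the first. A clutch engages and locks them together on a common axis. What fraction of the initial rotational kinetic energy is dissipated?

The coupling torques are internal; angular momentum about the shared axis is conserved.
Taking A's sense as positive: L = (1.750)(1.74) − (1.460)(6.99) = -7.160 kg·m²·rev/s.
Combined I = 1.750 + 1.460 = 3.210 kg·m².
ω_f = L / I = -7.160 / 3.210 = -2.231 rev/s.
KE_i = ½ΣIω² = 1513 J; KE_f = ½(3.210)(14.02)² = 315.3 J.
Fraction dissipated = (KE_i − KE_f)/KE_i = 0.7916.

fraction ≈ 0.792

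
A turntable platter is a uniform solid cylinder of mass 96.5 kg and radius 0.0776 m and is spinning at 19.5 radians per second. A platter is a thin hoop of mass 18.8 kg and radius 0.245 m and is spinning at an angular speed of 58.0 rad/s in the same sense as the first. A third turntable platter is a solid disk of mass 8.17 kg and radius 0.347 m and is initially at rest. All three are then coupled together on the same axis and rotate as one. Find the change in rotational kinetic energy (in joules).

No external torque acts about the common axis, so total angular momentum is conserved.
Moments of inertia: I_A = ½(96.5)(0.0776)² = 0.2905 kg·m²; I_B = (18.8)(0.245)² = 1.128 kg·m²; I_C = ½(8.17)(0.347)² = 0.4919 kg·m².
Taking A's sense as positive: L = (0.2905)(19.5) + (1.128)(58.0) = 71.12 kg·m²·rad/s.
Combined I = 0.2905 + 1.128 + 0.4919 = 1.911 kg·m².
ω_f = L / I = 71.12 / 1.911 = 37.22 rad/s.
KE_i = ½ΣIω² = 1953 J; KE_f = ½(1.911)(37.22)² = 1323 J.

ΔKE ≈ -630 J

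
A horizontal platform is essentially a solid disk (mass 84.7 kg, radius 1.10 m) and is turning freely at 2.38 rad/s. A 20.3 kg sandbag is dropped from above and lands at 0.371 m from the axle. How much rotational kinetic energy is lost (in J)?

The added mass arrives with no angular momentum about the axle, and any external torque about the axle is negligible, so the system's angular momentum is conserved.
I_p = ½(84.7)(1.10)² = 51.24 kg·m².
Added inertia Σmr² = (20.3)(0.371)² = 2.794 kg·m²; I_f = 51.24 + 2.794 = 54.04 kg·m².
ω_f = I_p ω_i / I_f = (51.24)(2.38) / 54.04 = 2.257 rad/s.
KE_i = ½(51.24)(2.380 rad/s)² = 145.1 J; KE_f = ½(54.04)(2.257)² = 137.6 J.

energy lost ≈ 7.50 J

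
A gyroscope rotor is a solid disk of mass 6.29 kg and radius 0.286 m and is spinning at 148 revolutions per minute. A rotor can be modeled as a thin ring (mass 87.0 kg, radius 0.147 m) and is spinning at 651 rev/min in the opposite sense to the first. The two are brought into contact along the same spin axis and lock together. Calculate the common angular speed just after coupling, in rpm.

No external torque acts about the common axis, so total angular momentum is conserved.
Moments of inertia: I_A = ½(6.29)(0.286)² = 0.2572 kg·m²; I_B = (87.0)(0.147)² = 1.880 kg·m².
Taking A's sense as positive: L = (0.2572)(148) − (1.880)(651) = -1186 kg·m²·rpm.
Combined I = 0.2572 + 1.880 = 2.137 kg·m².
ω_f = L / I = -1186 / 2.137 = -554.8 rpm.

|ω_f| ≈ 555 rpm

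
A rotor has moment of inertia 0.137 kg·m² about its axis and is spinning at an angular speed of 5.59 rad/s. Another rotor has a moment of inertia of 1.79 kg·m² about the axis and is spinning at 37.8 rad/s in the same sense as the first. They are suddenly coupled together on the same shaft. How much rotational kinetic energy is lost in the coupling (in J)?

No external torque acts about the common axis, so total angular momentum is conserved.
Taking A's sense as positive: L = (0.1370)(5.59) + (1.790)(37.8) = 68.43 kg·m²·rad/s.
Combined I = 0.1370 + 1.790 = 1.927 kg·m².
ω_f = L / I = 68.43 / 1.927 = 35.51 rad/s.
KE_i = ½ΣIω² = 1281 J; KE_f = ½(1.927)(35.51)² = 1215 J.

ΔKE lost ≈ 66.0 J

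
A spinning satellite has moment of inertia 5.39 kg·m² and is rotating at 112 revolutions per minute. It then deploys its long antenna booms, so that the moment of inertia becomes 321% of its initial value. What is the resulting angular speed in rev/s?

With no external torque about the axis, L is conserved: I₁ω₁ = I₂ω₂.
I₂ = 3.21 × 5.39 = 17.30 kg·m².
ω₂ = I₁ω₁ / I₂ = (5.390)(112 rpm) / (17.30) = 34.89 rpm = 0.5815 rev/s.

ω₂ ≈ 0.582 rev/s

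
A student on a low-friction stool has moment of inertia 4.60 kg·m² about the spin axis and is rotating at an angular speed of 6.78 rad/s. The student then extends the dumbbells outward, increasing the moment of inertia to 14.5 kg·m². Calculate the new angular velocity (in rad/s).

ω₂ ≈ 2.15 rad/s

Angular momentum about the spin axis is conserved since the torque about it is zero.
ω₂ = I₁ω₁ / I₂ = (4.600)(6.78 rad/s) / (14.50) = 2.151 rad/s.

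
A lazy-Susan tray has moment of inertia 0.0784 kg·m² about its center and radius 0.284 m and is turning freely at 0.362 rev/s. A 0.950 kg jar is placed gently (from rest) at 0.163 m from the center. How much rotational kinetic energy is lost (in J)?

energy lost ≈ 0.0494 J

The added mass arrives with no angular momentum about the center, and any external torque about the center is negligible, so the system's angular momentum is conserved.
Added inertia Σmr² = (0.950)(0.163)² = 0.02524 kg·m²; I_f = 0.07840 + 0.02524 = 0.1036 kg·m².
ω_f = I_p ω_i / I_f = (0.07840)(0.362) / 0.1036 = 0.2738 rev/s.
KE_i = ½(0.07840)(2.275 rad/s)² = 0.2028 J; KE_f = ½(0.1036)(1.721)² = 0.1534 J.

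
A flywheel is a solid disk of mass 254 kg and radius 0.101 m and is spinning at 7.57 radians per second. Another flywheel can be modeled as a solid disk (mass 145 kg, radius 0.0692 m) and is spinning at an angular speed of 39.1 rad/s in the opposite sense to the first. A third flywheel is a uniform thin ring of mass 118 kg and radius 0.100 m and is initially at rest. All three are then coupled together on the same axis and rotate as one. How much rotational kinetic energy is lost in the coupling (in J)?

ΔKE lost ≈ 300 J

No external torque acts about the common axis, so total angular momentum is conserved.
Moments of inertia: I_A = ½(254)(0.101)² = 1.296 kg·m²; I_B = ½(145)(0.0692)² = 0.3472 kg·m²; I_C = (118)(0.100)² = 1.180 kg·m².
Taking A's sense as positive: L = (1.296)(7.57) − (0.3472)(39.1) = -3.767 kg·m²·rad/s.
Combined I = 1.296 + 0.3472 + 1.180 = 2.823 kg·m².
ω_f = L / I = -3.767 / 2.823 = -1.335 rad/s.
KE_i = ½ΣIω² = 302.5 J; KE_f = ½(2.823)(1.335)² = 2.514 J.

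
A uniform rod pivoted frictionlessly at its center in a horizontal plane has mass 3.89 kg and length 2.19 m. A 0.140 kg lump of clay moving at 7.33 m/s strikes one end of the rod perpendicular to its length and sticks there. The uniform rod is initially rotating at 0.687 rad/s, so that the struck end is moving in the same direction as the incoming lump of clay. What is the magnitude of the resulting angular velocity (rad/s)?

About the pivot the impulsive forces during the collision are internal, so angular momentum about that axis is conserved.
I_p = (1/12)(3.89)(2.19)² = 1.555 kg·m². Taking the sense of the lump of clay's angular momentum as positive, L_{lump} = m v R = (0.140)(7.33)(2.19/2) = 1.124 kg·m²/s.
L_i = +I_p ω_p + m v R = +(1.555)(0.687) + 1.124 = 2.192 kg·m²/s.
After sticking, I_f = I_p + m R² = 1.555 + (0.140)(2.19/2)² = 1.723 kg·m².
ω_f = L_i / I_f = 2.192 / 1.723 = 1.272 rad/s.

|ω_f| ≈ 1.27 rad/s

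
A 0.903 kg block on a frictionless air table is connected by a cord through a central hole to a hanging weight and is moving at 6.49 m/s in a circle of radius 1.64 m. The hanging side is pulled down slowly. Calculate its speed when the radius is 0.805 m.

The only horizontal force on the mass is along the cord (radial), so it exerts no torque about the hole and angular momentum m v r is conserved.
v₂ = v₁ r₁ / r₂ = (6.49)(1.64) / (0.805) = 13.22 m/s.

v₂ ≈ 13.2 m/s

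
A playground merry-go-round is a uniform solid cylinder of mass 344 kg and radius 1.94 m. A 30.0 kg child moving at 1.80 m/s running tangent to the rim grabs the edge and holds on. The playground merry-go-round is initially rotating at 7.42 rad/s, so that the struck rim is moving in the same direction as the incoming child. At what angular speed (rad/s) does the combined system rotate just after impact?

The axle reaction passes through the axle and exerts no torque about it; angular momentum about the axle is conserved through the impact.
I_p = ½(344)(1.94)² = 647.3 kg·m². Taking the sense of the child's angular momentum as positive, L_{child} = m v R = (30.0)(1.80)(1.94) = 104.8 kg·m²/s.
L_i = +I_p ω_p + m v R = +(647.3)(7.42) + 104.8 = 4908 kg·m²/s.
After sticking, I_f = I_p + m R² = 647.3 + (30.0)(1.94)² = 760.2 kg·m².
ω_f = L_i / I_f = 4908 / 760.2 = 6.456 rad/s.

|ω_f| ≈ 6.46 rad/s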